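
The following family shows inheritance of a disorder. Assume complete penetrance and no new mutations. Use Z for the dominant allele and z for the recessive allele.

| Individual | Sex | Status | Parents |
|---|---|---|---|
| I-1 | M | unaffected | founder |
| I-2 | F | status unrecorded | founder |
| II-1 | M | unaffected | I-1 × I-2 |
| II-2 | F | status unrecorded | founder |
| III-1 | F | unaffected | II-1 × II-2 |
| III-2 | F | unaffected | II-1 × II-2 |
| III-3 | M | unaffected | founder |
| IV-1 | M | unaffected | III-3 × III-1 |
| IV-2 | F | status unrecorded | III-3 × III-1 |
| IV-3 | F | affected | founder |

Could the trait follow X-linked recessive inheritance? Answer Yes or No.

Yes

A consistent assignment under X-linked recessive exists: I-1 X^Z Y, I-2 X^Z X^Z, II-1 X^Z Y, II-2 X^Z X^Z, III-1 X^Z X^Z, III-2 X^Z X^Z, III-3 X^Z Y, IV-1 X^Z Y, IV-2 X^Z X^Z, IV-3 X^z X^z.
In this assignment every recorded phenotype matches its genotype and every non-founder's genotype is obtainable from its parents' genotypes, so the pedigree is consistent.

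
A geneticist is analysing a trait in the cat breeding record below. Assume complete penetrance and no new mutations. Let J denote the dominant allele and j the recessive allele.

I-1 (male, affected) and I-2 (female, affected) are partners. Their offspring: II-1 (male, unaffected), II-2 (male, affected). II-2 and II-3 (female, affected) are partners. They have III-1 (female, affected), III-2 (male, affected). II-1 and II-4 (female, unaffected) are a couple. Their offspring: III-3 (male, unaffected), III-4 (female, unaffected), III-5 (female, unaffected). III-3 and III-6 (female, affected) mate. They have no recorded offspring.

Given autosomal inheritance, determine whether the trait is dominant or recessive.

I-1 and I-2 are both affected yet have an unaffected child II-1. Under a recessive model two affected parents are homozygous and every child would be affected, so the trait cannot be recessive.

dominant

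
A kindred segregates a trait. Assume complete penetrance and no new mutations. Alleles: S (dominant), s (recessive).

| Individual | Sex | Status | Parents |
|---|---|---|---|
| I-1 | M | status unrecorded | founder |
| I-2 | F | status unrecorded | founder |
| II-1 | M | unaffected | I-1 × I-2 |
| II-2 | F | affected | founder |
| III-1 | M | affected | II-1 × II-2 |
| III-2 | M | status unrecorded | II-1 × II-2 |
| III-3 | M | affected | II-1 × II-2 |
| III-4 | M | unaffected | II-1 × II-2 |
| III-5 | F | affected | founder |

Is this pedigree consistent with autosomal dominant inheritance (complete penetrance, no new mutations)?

Yes

A consistent assignment under autosomal dominant exists: I-1 Ss, I-2 Ss, II-1 ss, II-2 Ss, III-1 Ss, III-2 Ss, III-3 Ss, III-4 ss, III-5 SS.
In this assignment every recorded phenotype matches its genotype and every non-founder's genotype is obtainable from its parents' genotypes, so the pedigree is consistent.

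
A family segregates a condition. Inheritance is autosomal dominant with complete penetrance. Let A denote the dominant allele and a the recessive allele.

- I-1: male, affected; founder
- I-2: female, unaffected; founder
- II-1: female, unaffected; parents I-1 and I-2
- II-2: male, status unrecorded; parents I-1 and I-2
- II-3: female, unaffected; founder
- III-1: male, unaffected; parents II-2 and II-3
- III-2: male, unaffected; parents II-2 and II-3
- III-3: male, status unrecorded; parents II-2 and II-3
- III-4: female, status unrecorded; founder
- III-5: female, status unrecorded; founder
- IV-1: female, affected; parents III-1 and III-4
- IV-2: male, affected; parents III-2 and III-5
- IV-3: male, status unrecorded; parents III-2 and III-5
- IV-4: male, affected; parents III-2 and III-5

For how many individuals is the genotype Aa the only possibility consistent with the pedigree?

Obligate heterozygotes: I-1 is affected so carries A and passed a to II-1 (aa), so I-1 is Aa; IV-1 is affected so carries A and received a from III-1 (aa), so IV-1 is Aa; IV-2 is affected so carries A and received a from III-2 (aa), so IV-2 is Aa; IV-4 is affected so carries A and received a from III-2 (aa), so IV-4 is Aa.
Every other individual is either homozygous by phenotype or has at least one consistent homozygous assignment, so the count is 4.

4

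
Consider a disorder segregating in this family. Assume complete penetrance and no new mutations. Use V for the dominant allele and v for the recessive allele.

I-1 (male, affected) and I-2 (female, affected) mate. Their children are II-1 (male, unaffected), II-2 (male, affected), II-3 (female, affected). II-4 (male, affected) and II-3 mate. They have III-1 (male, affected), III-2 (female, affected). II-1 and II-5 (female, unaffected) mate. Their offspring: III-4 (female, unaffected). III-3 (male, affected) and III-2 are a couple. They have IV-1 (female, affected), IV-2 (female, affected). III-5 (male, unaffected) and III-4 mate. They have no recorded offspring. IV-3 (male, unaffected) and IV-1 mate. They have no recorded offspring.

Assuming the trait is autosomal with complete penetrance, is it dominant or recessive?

dominant

I-1 and I-2 are both affected yet have an unaffected child II-1. Under a recessive model two affected parents are homozygous and every child would be affected, so the trait cannot be recessive.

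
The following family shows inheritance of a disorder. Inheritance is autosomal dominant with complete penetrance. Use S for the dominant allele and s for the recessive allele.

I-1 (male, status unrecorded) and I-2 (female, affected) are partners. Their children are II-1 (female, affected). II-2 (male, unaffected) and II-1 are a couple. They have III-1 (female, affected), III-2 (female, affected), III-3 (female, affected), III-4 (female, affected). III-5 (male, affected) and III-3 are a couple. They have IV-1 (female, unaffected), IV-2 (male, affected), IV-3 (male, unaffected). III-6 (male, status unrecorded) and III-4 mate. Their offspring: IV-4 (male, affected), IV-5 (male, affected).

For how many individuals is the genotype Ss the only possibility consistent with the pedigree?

Obligate heterozygotes: III-1 is affected so carries S and received s from II-2 (ss), so III-1 is Ss; III-2 is affected so carries S and received s from II-2 (ss), so III-2 is Ss; III-3 is affected so carries S and received s from II-2 (ss), so III-3 is Ss; III-4 is affected so carries S and received s from II-2 (ss), so III-4 is Ss; III-5 is affected so carries S and passed s to IV-1 (ss), so III-5 is Ss.
Every other individual is either homozygous by phenotype or has at least one consistent homozygous assignment, so the count is 5.

5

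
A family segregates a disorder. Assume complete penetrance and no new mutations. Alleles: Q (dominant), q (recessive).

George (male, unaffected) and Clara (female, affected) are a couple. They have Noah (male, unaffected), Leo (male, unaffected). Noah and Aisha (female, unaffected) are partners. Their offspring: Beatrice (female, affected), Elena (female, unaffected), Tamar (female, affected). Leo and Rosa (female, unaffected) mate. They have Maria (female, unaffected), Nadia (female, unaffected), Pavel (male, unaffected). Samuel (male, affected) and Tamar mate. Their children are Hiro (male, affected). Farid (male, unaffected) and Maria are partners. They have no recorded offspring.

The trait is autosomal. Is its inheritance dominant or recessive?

Noah and Aisha are both unaffected yet have an affected child Beatrice. Under dominance, an affected child requires at least one affected parent, so the trait cannot be dominant.

recessive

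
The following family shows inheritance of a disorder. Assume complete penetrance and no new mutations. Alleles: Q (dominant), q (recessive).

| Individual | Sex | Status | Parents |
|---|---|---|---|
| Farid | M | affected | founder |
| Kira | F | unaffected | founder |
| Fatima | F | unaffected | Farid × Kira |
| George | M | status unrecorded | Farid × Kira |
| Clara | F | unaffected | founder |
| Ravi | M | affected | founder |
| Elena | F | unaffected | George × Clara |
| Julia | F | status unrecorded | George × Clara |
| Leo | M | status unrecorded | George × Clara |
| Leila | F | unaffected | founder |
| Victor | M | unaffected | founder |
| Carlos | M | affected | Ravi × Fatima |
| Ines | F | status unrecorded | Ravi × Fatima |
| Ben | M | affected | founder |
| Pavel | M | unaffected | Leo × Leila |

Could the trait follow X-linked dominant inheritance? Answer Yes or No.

No

Under X-linked dominant, Fatima (unaffected, female) cannot arise from Farid (affected) × Kira (unaffected).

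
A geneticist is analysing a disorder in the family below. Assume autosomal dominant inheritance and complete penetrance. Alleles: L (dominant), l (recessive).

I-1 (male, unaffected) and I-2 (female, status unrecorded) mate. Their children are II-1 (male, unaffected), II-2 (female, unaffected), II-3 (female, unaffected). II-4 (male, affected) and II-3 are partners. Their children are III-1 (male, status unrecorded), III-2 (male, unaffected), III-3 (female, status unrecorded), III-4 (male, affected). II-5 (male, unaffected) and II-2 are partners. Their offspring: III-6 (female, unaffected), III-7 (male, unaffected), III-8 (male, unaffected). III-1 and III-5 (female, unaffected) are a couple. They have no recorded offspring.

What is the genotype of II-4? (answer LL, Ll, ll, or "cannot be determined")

Ll

From phenotype alone, II-4 is LL or Ll.
II-4 is affected so carries L and passed l to III-2 (ll), so II-4 is Ll.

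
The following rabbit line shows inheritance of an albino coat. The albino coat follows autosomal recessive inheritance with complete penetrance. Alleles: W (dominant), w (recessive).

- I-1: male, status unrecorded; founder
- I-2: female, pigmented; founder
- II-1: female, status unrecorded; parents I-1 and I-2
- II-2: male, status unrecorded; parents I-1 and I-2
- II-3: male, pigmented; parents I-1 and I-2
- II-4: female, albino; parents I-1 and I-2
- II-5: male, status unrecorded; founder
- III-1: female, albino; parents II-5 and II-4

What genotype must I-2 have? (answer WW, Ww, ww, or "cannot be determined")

From phenotype alone, I-2 is WW or Ww.
I-2 is pigmented so carries W and passed w to II-4 (ww), so I-2 is Ww.

Ww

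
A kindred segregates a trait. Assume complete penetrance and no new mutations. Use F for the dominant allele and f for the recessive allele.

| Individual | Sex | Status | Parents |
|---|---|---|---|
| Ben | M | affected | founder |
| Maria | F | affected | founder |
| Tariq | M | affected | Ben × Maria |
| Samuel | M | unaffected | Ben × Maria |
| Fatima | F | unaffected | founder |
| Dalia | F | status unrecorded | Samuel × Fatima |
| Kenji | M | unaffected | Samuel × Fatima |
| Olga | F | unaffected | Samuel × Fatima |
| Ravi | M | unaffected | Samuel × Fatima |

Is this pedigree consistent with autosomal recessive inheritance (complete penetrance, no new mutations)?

No

Under autosomal recessive, Samuel (unaffected, male) cannot arise from Ben (affected) × Maria (affected).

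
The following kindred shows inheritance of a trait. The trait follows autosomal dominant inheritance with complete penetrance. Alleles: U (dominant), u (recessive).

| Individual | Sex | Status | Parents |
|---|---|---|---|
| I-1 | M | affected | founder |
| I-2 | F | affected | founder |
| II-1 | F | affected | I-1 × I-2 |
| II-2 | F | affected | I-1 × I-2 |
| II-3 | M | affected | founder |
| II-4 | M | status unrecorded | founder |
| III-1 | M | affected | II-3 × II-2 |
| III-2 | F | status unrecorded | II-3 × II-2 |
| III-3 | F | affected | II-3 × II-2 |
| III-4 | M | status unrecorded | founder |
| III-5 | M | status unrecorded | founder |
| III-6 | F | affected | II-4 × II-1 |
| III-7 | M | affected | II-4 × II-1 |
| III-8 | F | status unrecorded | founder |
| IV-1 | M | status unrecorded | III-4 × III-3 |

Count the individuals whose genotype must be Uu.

0

No individual's genotype is forced to Uu by the pedigree, so the count is 0.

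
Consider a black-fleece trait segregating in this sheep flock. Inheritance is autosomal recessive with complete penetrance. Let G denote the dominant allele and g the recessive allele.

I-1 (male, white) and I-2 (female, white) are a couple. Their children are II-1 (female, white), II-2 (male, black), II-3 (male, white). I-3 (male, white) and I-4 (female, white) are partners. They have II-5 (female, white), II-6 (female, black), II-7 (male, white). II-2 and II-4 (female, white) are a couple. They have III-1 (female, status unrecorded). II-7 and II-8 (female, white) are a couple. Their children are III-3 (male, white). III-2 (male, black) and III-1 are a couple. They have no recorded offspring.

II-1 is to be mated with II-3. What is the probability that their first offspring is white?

I-1 is white so carries G and passed g to II-2 (gg), so I-1 is Gg.
I-2 is white so carries G and passed g to II-2 (gg), so I-2 is Gg.
II-1 is a white offspring of I-1 (Gg) × I-2 (Gg), whose cross gives 1/4 GG : 1/2 Gg : 1/4 gg; conditioning on being white, II-1 is GG with probability 1/3, Gg with probability 2/3.
II-3 is a white offspring of I-1 (Gg) × I-2 (Gg), whose cross gives 1/4 GG : 1/2 Gg : 1/4 gg; conditioning on being white, II-3 is GG with probability 1/3, Gg with probability 2/3.
Summing over parental genotype combinations, P(offspring is white) = 1/9·1 + 2/9·1 + 2/9·1 + 4/9·3/4 = 8/9.

8/9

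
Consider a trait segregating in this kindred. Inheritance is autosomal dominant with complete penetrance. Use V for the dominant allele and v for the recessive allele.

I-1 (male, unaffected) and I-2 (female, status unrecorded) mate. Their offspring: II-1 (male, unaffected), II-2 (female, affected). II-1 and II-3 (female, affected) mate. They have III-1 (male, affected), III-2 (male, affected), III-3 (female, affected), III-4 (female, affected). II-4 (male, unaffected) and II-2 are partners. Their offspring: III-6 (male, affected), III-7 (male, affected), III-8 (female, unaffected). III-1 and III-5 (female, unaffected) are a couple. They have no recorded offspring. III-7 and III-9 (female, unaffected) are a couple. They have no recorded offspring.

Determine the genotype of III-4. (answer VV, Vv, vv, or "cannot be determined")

Vv

From phenotype alone, III-4 is VV or Vv.
III-4 is affected so carries V and received v from II-1 (vv), so III-4 is Vv.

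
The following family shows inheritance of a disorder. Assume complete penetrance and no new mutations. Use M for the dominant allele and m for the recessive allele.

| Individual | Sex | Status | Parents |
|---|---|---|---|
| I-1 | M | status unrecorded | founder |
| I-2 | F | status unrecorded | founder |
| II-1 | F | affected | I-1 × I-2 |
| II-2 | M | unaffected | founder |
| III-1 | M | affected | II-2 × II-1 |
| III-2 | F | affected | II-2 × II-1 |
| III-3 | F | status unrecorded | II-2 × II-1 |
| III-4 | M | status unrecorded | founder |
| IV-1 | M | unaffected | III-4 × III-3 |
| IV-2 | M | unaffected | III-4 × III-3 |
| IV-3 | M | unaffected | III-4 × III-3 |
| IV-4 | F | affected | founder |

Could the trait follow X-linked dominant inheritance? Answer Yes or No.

Yes

A consistent assignment under X-linked dominant exists: I-1 X^M Y, I-2 X^M X^M, II-1 X^M X^M, II-2 X^m Y, III-1 X^M Y, III-2 X^M X^m, III-3 X^M X^m, III-4 X^M Y, IV-1 X^m Y, IV-2 X^m Y, IV-3 X^m Y, IV-4 X^M X^M.
In this assignment every recorded phenotype matches its genotype and every non-founder's genotype is obtainable from its parents' genotypes, so the pedigree is consistent.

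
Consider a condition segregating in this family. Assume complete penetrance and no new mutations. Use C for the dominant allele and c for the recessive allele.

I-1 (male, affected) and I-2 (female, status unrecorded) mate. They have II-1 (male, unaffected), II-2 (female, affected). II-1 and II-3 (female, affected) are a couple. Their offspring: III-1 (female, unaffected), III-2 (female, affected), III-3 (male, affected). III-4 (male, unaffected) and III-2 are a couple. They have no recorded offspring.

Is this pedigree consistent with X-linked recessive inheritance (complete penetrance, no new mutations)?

Under X-linked recessive, III-2 (affected, female) cannot arise from II-1 (unaffected) × II-3 (affected).

No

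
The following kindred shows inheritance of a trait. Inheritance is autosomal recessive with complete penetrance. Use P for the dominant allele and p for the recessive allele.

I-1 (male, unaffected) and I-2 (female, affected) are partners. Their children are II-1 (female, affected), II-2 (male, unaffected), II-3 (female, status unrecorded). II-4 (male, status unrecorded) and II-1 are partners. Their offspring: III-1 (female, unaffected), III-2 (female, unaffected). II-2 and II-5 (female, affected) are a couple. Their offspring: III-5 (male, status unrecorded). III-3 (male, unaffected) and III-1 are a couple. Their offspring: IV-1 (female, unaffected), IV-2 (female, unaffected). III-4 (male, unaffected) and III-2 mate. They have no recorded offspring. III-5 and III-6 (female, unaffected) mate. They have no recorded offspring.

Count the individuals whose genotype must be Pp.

4

Obligate heterozygotes: I-1 is unaffected so carries P and passed p to II-1 (pp), so I-1 is Pp; II-2 is unaffected so carries P and received p from I-2 (pp), so II-2 is Pp; III-1 is unaffected so carries P and received p from II-1 (pp), so III-1 is Pp; III-2 is unaffected so carries P and received p from II-1 (pp), so III-2 is Pp.
Every other individual is either homozygous by phenotype or has at least one consistent homozygous assignment, so the count is 4.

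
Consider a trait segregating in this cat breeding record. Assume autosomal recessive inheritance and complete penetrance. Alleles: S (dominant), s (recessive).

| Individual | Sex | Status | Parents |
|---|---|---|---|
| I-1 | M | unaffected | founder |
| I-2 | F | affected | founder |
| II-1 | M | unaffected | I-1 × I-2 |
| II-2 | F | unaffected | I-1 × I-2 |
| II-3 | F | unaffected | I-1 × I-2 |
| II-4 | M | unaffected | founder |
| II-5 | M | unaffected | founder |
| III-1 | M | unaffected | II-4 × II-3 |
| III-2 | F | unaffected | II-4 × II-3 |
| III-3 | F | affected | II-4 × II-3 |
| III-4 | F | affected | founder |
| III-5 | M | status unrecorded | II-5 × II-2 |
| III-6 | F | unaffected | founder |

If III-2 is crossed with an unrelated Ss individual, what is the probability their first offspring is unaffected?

II-4 is unaffected so carries S and passed s to III-3 (ss), so II-4 is Ss.
II-3 is unaffected so carries S and received s from I-2 (ss), so II-3 is Ss.
III-2 is an unaffected offspring of II-4 (Ss) × II-3 (Ss), whose cross gives 1/4 SS : 1/2 Ss : 1/4 ss; conditioning on being unaffected, III-2 is SS with probability 1/3, Ss with probability 2/3.
Summing over parental genotype combinations, P(offspring is unaffected) = 1/3·1 + 2/3·3/4 = 5/6.

5/6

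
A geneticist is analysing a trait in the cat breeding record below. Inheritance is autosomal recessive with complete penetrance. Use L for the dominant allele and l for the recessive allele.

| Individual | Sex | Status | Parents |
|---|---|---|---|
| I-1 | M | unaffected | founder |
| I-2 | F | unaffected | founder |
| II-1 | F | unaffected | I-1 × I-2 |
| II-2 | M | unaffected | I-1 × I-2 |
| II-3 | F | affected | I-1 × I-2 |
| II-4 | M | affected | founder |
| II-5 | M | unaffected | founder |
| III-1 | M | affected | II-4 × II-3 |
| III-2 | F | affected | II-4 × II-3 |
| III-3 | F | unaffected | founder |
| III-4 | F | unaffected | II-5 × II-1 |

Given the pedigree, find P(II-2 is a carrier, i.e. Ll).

I-1 is unaffected so carries L and passed l to II-3 (ll), so I-1 is Ll.
I-2 is unaffected so carries L and passed l to II-3 (ll), so I-2 is Ll.
Their cross gives offspring ratios 1/4 LL : 1/2 Ll : 1/4 ll. Conditioning on II-2 being unaffected, P(Ll) = 1/2 / 3/4 = 2/3.

2/3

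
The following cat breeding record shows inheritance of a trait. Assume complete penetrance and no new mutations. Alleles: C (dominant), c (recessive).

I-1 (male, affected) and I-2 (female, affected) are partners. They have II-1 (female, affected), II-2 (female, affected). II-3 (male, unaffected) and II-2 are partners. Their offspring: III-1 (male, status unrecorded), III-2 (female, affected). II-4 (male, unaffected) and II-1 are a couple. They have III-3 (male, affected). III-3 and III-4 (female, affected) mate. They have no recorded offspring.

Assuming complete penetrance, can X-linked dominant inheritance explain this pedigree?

Yes

A consistent assignment under X-linked dominant exists: I-1 X^C Y, I-2 X^C X^C, II-1 X^C X^C, II-2 X^C X^C, II-3 X^c Y, II-4 X^c Y, III-1 X^C Y, III-2 X^C X^c, III-3 X^C Y, III-4 X^C X^C.
In this assignment every recorded phenotype matches its genotype and every non-founder's genotype is obtainable from its parents' genotypes, so the pedigree is consistent.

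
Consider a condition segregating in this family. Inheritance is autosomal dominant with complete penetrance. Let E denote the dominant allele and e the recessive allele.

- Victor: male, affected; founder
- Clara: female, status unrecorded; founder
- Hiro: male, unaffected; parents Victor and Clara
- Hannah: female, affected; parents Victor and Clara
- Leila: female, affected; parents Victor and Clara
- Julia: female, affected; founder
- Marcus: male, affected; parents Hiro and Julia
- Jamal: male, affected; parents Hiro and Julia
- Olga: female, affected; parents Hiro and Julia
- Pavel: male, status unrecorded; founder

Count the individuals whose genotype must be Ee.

Obligate heterozygotes: Victor is affected so carries E and passed e to Hiro (ee), so Victor is Ee; Marcus is affected so carries E and received e from Hiro (ee), so Marcus is Ee; Jamal is affected so carries E and received e from Hiro (ee), so Jamal is Ee; Olga is affected so carries E and received e from Hiro (ee), so Olga is Ee.
Every other individual is either homozygous by phenotype or has at least one consistent homozygous assignment, so the count is 4.

4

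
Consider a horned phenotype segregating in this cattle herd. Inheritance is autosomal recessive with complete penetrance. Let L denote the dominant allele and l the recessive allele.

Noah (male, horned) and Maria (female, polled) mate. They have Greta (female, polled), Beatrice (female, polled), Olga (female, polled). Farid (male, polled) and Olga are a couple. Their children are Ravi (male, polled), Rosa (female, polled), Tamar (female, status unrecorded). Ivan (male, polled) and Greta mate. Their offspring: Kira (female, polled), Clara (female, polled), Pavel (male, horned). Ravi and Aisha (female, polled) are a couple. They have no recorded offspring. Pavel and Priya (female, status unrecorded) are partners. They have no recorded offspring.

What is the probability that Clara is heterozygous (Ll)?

Ivan is polled so carries L and passed l to Pavel (ll), so Ivan is Ll.
Greta is polled so carries L and received l from Noah (ll), so Greta is Ll.
Their cross gives offspring ratios 1/4 LL : 1/2 Ll : 1/4 ll. Conditioning on Clara being polled, P(Ll) = 1/2 / 3/4 = 2/3.

2/3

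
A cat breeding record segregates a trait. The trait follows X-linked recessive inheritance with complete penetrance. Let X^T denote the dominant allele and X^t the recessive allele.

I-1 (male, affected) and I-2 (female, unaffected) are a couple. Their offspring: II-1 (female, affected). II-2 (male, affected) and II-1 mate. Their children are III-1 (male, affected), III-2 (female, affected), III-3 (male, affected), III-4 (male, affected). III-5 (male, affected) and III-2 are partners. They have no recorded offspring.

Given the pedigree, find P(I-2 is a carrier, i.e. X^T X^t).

1

I-2 is unaffected so carries T and passed t to II-1 (X^t X^t), so I-2 is X^T X^t, giving P(X^T X^t) = 1.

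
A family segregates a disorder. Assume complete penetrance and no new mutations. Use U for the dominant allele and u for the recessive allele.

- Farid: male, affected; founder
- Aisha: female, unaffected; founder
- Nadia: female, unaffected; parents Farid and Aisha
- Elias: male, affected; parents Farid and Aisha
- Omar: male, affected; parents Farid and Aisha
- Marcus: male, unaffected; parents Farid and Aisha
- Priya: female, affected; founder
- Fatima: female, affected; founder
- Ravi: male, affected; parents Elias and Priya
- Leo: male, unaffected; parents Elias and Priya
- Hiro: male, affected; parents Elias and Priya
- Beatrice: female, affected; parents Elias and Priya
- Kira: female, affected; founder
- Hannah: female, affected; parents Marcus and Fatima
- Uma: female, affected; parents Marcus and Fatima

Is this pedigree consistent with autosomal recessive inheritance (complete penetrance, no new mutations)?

Under autosomal recessive, Leo (unaffected, male) cannot arise from Elias (affected) × Priya (affected).

No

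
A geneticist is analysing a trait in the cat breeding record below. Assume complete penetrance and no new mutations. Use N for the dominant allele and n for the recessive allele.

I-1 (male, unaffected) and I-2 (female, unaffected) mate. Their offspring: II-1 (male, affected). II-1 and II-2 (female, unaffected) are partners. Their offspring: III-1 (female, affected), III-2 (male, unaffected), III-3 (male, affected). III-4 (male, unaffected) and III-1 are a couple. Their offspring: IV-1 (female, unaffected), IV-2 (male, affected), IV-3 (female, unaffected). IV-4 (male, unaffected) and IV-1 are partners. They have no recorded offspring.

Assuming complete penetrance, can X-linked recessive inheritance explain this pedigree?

Yes

A consistent assignment under X-linked recessive exists: I-1 X^N Y, I-2 X^N X^n, II-1 X^n Y, II-2 X^N X^n, III-1 X^n X^n, III-2 X^N Y, III-3 X^n Y, III-4 X^N Y, IV-1 X^N X^n, IV-2 X^n Y, IV-3 X^N X^n, IV-4 X^N Y.
In this assignment every recorded phenotype matches its genotype and every non-founder's genotype is obtainable from its parents' genotypes, so the pedigree is consistent.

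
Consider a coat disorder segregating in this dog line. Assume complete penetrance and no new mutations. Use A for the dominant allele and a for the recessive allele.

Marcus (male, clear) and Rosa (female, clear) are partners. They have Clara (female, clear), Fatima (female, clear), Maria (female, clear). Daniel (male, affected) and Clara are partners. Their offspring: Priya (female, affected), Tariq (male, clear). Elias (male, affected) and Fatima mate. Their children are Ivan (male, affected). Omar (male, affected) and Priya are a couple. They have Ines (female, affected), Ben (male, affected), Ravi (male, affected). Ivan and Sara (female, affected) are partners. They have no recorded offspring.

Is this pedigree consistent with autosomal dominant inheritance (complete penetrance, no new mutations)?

Yes

A consistent assignment under autosomal dominant exists: Marcus aa, Rosa aa, Clara aa, Fatima aa, Maria aa, Daniel Aa, Elias AA, Priya Aa, Tariq aa, Omar AA, Ivan Aa, Sara AA, Ines AA, Ben AA, Ravi AA.
In this assignment every recorded phenotype matches its genotype and every non-founder's genotype is obtainable from its parents' genotypes, so the pedigree is consistent.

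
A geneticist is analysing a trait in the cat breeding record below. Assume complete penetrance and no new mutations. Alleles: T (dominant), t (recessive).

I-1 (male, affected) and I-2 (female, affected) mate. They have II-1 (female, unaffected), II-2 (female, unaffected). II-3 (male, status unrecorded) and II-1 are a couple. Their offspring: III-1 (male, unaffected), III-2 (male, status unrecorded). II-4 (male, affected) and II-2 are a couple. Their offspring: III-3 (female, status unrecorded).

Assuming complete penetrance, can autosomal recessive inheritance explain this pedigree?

Under autosomal recessive, II-1 (unaffected, female) cannot arise from I-1 (affected) × I-2 (affected).

No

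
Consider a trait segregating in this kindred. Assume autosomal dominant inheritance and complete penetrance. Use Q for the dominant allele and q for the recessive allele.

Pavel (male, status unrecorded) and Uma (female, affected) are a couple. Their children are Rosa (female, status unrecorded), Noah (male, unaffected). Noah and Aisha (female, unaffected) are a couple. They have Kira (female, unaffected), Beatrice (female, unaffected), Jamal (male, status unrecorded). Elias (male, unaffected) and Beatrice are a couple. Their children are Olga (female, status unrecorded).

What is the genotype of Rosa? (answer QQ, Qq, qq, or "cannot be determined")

Rosa's phenotype is unrecorded, and no parent or child forces a single allele at both positions; consistent genotype assignments exist with Rosa as QQ or Qq or qq.

cannot be determined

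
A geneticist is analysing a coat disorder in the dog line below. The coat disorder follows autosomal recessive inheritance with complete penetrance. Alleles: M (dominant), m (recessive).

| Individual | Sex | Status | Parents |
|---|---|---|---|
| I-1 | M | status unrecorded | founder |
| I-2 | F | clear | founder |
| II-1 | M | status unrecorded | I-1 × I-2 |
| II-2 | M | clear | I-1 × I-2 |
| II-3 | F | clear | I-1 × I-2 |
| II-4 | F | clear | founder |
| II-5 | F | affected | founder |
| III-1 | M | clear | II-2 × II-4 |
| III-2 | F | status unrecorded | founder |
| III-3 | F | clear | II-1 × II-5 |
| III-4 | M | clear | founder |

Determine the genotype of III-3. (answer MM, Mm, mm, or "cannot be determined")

From phenotype alone, III-3 is MM or Mm.
III-3 is clear so carries M and received m from II-5 (mm), so III-3 is Mm.

Mm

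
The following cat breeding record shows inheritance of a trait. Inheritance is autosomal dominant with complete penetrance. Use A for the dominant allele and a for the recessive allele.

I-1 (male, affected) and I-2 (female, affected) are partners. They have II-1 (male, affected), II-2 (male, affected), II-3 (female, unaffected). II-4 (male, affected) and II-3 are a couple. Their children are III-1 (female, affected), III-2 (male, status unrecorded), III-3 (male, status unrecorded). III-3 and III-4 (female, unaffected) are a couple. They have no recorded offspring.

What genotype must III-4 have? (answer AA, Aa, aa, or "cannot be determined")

III-4 is unaffected, so III-4 is aa.

aa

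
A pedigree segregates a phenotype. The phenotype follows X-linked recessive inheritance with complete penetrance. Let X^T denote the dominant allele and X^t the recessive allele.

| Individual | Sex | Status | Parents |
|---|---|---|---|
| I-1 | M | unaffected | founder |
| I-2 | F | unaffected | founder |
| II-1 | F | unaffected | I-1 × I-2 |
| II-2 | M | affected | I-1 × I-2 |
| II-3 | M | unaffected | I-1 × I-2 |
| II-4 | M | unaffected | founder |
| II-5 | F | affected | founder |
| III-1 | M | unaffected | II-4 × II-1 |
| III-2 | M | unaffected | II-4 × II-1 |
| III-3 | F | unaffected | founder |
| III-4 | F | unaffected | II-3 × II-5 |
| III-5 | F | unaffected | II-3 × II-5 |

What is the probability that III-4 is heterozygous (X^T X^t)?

1

III-4 is unaffected so carries T and received t from II-5 (X^t X^t), so III-4 is X^T X^t, giving P(X^T X^t) = 1.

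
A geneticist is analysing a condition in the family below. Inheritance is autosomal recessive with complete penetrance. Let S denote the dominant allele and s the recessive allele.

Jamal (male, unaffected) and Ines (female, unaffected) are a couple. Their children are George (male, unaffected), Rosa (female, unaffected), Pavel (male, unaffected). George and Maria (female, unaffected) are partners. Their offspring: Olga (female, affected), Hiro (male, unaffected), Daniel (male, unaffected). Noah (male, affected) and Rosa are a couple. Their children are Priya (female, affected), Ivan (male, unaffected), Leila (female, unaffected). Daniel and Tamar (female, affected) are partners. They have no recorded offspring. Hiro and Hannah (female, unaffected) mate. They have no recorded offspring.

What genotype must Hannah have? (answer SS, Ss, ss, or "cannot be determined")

cannot be determined

Hannah's phenotype allows SS or Ss, and no parent or child forces a single allele at both positions; consistent genotype assignments exist with Hannah as SS or Ss.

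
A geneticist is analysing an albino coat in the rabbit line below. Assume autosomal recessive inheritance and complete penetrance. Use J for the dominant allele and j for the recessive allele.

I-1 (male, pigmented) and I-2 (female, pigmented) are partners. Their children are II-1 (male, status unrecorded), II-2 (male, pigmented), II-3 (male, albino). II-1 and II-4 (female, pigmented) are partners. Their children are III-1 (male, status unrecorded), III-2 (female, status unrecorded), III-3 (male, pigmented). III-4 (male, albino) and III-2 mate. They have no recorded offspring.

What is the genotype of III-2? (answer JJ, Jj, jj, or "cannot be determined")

cannot be determined

III-2's phenotype is unrecorded, and no parent or child forces a single allele at both positions; consistent genotype assignments exist with III-2 as JJ or Jj or jj.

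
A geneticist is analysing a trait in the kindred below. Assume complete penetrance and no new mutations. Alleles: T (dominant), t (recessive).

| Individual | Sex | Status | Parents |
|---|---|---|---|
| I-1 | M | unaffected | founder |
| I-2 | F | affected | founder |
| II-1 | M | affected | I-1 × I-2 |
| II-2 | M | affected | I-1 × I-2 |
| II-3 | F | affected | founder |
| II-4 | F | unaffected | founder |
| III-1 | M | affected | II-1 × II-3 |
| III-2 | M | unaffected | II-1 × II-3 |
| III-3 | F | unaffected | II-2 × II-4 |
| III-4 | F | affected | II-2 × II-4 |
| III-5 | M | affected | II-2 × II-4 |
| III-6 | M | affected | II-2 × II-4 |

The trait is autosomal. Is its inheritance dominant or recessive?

dominant

II-1 and II-3 are both affected yet have an unaffected child III-2. Under a recessive model two affected parents are homozygous and every child would be affected, so the trait cannot be recessive.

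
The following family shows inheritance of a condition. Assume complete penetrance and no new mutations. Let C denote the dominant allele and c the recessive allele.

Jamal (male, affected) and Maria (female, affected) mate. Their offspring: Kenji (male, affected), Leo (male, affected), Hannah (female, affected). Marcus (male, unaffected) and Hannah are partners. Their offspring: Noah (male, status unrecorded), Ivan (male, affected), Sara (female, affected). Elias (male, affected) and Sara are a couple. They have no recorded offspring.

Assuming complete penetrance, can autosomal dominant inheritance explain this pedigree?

Yes

A consistent assignment under autosomal dominant exists: Jamal CC, Maria CC, Kenji CC, Leo CC, Hannah CC, Marcus cc, Noah Cc, Ivan Cc, Sara Cc, Elias CC.
In this assignment every recorded phenotype matches its genotype and every non-founder's genotype is obtainable from its parents' genotypes, so the pedigree is consistent.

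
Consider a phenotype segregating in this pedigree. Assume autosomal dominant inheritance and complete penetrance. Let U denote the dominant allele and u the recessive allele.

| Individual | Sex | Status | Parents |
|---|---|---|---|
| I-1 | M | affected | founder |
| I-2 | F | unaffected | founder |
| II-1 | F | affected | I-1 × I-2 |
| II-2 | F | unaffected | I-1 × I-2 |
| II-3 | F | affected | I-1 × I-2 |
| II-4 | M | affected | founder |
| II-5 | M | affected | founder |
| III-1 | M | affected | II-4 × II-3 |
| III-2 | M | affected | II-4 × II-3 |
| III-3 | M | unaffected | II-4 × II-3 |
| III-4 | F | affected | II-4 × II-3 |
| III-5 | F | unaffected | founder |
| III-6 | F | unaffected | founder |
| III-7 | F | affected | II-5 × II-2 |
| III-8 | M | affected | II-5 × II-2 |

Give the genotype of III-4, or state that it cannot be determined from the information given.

cannot be determined

III-4's phenotype allows UU or Uu, and no parent or child forces a single allele at both positions; consistent genotype assignments exist with III-4 as UU or Uu.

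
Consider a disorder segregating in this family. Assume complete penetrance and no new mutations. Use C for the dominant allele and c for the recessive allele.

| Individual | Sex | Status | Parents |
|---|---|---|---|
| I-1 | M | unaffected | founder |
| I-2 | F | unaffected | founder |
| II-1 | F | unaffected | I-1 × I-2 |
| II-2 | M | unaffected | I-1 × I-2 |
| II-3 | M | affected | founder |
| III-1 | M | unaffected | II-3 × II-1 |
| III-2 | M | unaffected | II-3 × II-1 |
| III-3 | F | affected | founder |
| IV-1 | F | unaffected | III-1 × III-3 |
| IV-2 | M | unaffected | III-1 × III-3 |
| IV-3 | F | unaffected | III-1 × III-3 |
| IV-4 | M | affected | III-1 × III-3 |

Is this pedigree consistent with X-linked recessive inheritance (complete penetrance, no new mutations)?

Under X-linked recessive, IV-2 (unaffected, male) cannot arise from III-1 (unaffected) × III-3 (affected).

No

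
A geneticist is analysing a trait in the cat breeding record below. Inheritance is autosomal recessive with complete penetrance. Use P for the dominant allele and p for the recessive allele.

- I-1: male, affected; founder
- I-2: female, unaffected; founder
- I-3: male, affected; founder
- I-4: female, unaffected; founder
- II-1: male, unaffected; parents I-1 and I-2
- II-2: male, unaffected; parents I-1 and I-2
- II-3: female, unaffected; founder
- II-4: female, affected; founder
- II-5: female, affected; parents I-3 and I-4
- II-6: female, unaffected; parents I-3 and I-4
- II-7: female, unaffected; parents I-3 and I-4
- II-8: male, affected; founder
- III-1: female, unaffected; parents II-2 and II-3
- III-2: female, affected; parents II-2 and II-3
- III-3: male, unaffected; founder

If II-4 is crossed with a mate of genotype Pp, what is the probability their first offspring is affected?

II-4 is affected, so II-4 is pp.
The cross gives 1/2 Pp : 1/2 pp, so P(offspring is affected) = 1/2.

1/2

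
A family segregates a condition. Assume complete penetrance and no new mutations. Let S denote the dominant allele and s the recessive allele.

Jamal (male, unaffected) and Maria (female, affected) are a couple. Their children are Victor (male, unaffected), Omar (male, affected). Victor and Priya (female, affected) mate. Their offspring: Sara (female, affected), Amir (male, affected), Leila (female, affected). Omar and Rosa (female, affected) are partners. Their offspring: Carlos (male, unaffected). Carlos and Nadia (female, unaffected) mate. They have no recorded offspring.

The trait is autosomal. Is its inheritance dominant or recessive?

Omar and Rosa are both affected yet have an unaffected child Carlos. Under a recessive model two affected parents are homozygous and every child would be affected, so the trait cannot be recessive.

dominant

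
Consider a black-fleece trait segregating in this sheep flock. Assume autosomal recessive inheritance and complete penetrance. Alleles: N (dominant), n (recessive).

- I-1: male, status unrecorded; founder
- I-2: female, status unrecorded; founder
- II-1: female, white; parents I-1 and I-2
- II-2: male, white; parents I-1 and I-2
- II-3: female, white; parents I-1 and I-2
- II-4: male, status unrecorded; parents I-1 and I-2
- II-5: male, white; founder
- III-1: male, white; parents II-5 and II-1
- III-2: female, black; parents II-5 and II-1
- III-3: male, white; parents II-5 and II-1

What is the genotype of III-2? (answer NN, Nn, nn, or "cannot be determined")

nn

III-2 is black, so III-2 is nn.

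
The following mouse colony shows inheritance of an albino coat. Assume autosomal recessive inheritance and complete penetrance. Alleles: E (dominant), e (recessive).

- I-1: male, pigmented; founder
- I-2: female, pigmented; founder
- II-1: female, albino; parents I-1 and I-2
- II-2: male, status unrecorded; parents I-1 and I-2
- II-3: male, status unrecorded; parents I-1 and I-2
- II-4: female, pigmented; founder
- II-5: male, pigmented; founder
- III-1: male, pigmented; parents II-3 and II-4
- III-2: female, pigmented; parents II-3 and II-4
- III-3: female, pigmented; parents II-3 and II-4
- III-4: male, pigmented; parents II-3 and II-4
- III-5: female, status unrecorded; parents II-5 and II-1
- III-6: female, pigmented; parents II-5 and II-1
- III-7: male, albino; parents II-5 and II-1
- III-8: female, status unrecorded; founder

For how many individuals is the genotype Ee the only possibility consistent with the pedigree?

Obligate heterozygotes: I-1 is pigmented so carries E and passed e to II-1 (ee), so I-1 is Ee; I-2 is pigmented so carries E and passed e to II-1 (ee), so I-2 is Ee; II-5 is pigmented so carries E and passed e to III-7 (ee), so II-5 is Ee; III-6 is pigmented so carries E and received e from II-1 (ee), so III-6 is Ee.
Every other individual is either homozygous by phenotype or has at least one consistent homozygous assignment, so the count is 4.

4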